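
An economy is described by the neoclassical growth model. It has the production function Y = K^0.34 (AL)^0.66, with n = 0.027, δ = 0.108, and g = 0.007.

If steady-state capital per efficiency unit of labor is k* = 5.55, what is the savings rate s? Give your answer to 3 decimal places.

Steady state requires s·f(k) = (n + g + δ)·k, i.e. s·k^α = (n + g + δ)·k.
So s / (n + g + δ) = (k*)^(1−α) = 5.55^0.66 = 3.0991.
Therefore s = 3.0991 × (n + g + δ) = 3.0991 × 0.142 = 0.4401.

s ≈ 0.440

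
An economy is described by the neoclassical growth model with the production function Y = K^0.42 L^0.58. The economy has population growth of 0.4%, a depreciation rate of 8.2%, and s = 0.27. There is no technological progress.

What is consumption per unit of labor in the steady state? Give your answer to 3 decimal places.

c* = 1.672

Steady state requires s·f(k) = (n + δ)·k, i.e. s·k^α = (n + δ)·k.
Rearranging, k^(1−α) = s / (n + δ).
k^0.58 = 0.27 / (0.004 + 0.082) = 0.27 / 0.086 = 3.1395
k* = 3.1395^(1/0.58) ≈ 7.1888
y* = (k*)^α = 7.1888^0.42 ≈ 2.2898
c* = (1 − s)·y* = (1 − 0.27) × 2.2898 ≈ 1.6716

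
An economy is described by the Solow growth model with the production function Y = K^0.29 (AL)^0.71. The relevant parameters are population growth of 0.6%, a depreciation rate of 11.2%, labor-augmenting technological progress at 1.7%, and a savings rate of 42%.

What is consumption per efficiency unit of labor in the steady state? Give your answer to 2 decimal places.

c* = 0.92

At the steady state, Δk = 0, so s·k^α = (n + g + δ)·k.
Rearranging, k^(1−α) = s / (n + g + δ).
k^0.71 = 0.42 / (0.006 + 0.017 + 0.112) = 0.42 / 0.135 = 3.1111
k* = 3.1111^(1/0.71) ≈ 4.9459
y* = (k*)^α = 4.9459^0.29 ≈ 1.5898
c* = (1 − s)·y* = (1 − 0.42) × 1.5898 ≈ 0.9221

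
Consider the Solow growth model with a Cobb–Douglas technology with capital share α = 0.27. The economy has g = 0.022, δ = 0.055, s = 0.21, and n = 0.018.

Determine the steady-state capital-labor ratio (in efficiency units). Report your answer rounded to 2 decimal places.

k* ≈ 2.96

Steady state requires s·f(k) = (n + g + δ)·k, i.e. s·k^α = (n + g + δ)·k.
Dividing both sides by k: k^(1−α) = s / (n + g + δ).
k^0.73 = 0.21 / (0.018 + 0.022 + 0.055) = 0.21 / 0.095 = 2.2105
k* = 2.2105^(1/0.73) ≈ 2.9642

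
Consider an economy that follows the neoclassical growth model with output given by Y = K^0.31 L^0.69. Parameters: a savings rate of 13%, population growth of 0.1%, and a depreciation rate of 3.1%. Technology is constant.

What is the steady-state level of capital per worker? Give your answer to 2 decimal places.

In steady state, investment equals break-even investment: s·k^α = (n + δ)·k.
Rearranging, k^(1−α) = s / (n + δ).
k^0.69 = 0.13 / (0.001 + 0.031) = 0.13 / 0.032 = 4.0625
k* = 4.0625^(1/0.69) ≈ 7.6262

k* ≈ 7.63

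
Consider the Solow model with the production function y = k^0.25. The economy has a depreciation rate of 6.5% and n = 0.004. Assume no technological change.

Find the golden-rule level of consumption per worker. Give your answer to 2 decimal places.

c_gold ≈ 1.15

At the golden rule, f'(k) = n + δ, so α·k^(α−1) = n + δ and k_gold = (α/(n + δ))^(1/(1−α)).
k_gold = (0.25/0.069)^(1/0.75) = 3.6232^1.3333 ≈ 5.5646
c_gold = f(k_gold) − (n + δ)·k_gold = 1.5359 − 0.069×5.5646 ≈ 1.1519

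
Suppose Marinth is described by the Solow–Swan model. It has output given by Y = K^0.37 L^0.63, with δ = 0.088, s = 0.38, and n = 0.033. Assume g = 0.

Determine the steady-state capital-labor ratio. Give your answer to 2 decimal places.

Steady state requires s·f(k) = (n + δ)·k, i.e. s·k^α = (n + δ)·k.
Rearranging, k^(1−α) = s / (n + δ).
k^0.63 = 0.38 / (0.033 + 0.088) = 0.38 / 0.121 = 3.1405
k* = 3.1405^(1/0.63) ≈ 6.1502

k* = 6.15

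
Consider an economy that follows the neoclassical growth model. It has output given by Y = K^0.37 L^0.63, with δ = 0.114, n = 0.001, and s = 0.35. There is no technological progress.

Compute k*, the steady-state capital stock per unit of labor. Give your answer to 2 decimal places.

In steady state, investment equals break-even investment: s·k^α = (n + δ)·k.
Rearranging, k^(1−α) = s / (n + δ).
k^0.63 = 0.35 / (0.001 + 0.114) = 0.35 / 0.115 = 3.0435
k* = 3.0435^(1/0.63) ≈ 5.8514

k* ≈ 5.85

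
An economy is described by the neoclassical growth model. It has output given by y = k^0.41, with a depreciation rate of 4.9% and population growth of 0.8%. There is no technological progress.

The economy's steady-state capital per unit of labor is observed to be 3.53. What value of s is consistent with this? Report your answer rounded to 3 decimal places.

Steady state requires s·f(k) = (n + δ)·k, i.e. s·k^α = (n + δ)·k.
So s / (n + δ) = (k*)^(1−α) = 3.53^0.59 = 2.1047.
Therefore s = 2.1047 × (n + δ) = 2.1047 × 0.057 = 0.1200.

s ≈ 0.120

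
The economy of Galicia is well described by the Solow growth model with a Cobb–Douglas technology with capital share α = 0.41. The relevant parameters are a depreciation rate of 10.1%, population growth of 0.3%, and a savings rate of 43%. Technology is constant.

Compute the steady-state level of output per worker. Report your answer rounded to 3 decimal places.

At the steady state, Δk = 0, so s·k^α = (n + δ)·k.
Rearranging, k^(1−α) = s / (n + δ).
k^0.59 = 0.43 / (0.003 + 0.101) = 0.43 / 0.104 = 4.1346
k* = 4.1346^(1/0.59) ≈ 11.0867
y* = (k*)^α = 11.0867^0.41 ≈ 2.6814

y* = 2.681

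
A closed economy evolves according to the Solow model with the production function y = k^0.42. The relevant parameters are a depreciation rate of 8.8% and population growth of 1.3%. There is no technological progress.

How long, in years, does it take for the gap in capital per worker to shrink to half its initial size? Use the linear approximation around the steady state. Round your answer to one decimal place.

half-life ≈ 11.8 years

Near the steady state the convergence rate is λ = (1 − α)(n + δ).
λ = (1 − 0.42) × 0.101 = 0.58 × 0.101 = 0.05858
Half-life = ln 2 / λ = 0.6931 / 0.05858 ≈ 11.83 years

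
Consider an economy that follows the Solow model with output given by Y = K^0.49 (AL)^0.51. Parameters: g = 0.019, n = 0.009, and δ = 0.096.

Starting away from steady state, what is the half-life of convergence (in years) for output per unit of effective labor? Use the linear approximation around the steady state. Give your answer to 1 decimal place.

Near the steady state the convergence rate is λ = (1 − α)(n + g + δ).
λ = (1 − 0.49) × 0.124 = 0.51 × 0.124 = 0.06324
Half-life = ln 2 / λ = 0.6931 / 0.06324 ≈ 10.96 years

half-life ≈ 11.0 years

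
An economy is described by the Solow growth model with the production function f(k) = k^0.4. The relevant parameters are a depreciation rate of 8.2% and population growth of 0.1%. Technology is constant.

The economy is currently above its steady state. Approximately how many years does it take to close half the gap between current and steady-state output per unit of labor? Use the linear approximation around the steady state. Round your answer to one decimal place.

Near the steady state the convergence rate is λ = (1 − α)(n + δ).
λ = (1 − 0.4) × 0.083 = 0.6 × 0.083 = 0.0498
Half-life = ln 2 / λ = 0.6931 / 0.0498 ≈ 13.92 years

about 13.9 years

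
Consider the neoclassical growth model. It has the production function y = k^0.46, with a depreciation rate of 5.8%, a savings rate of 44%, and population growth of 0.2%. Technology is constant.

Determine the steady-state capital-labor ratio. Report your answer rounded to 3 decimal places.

At the steady state, Δk = 0, so s·k^α = (n + δ)·k.
Dividing both sides by k: k^(1−α) = s / (n + δ).
k^0.54 = 0.44 / (0.002 + 0.058) = 0.44 / 0.060 = 7.3333
k* = 7.3333^(1/0.54) ≈ 40.0319

k* ≈ 40.032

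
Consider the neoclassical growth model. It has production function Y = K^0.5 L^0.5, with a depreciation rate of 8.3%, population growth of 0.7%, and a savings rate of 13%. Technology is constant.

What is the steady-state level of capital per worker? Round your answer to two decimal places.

In steady state, investment equals break-even investment: s·k^α = (n + δ)·k.
Rearranging, k^(1−α) = s / (n + δ).
k^0.5 = 0.13 / (0.007 + 0.083) = 0.13 / 0.090 = 1.4444
k* = 1.4444^(1/0.5) ≈ 2.0863

k* = 2.09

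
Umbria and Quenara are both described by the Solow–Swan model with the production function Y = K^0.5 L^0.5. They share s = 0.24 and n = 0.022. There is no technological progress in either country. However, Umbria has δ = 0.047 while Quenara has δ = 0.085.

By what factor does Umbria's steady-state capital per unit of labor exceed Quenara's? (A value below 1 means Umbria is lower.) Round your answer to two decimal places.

k*_U / k*_Q ≈ 2.40

Steady-state k* = [s/(n + δ)]^(1/(1−α)), so the ratio is [ (s_U/(n + δ)_U) / (s_Q/(n + δ)_Q) ]^2.
s_U/(n + δ)_U = 0.24/0.069 = 3.4783; s_Q/(n + δ)_Q = 0.24/0.107 = 2.2430.
Ratio = (3.4783/2.2430)^2 = 1.5507^2 ≈ 2.4047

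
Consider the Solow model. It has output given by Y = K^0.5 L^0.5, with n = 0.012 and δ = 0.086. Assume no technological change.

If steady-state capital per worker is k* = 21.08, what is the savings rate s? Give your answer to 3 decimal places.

At the steady state, Δk = 0, so s·k^α = (n + δ)·k.
So s / (n + δ) = (k*)^(1−α) = 21.08^0.5 = 4.5913.
Therefore s = 4.5913 × (n + δ) = 4.5913 × 0.098 = 0.4499.

s ≈ 0.450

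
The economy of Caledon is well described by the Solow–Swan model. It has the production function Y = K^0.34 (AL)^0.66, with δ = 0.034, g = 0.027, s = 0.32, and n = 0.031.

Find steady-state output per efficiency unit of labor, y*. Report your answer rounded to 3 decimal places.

At the steady state, Δk = 0, so s·k^α = (n + g + δ)·k.
Dividing both sides by k: k^(1−α) = s / (n + g + δ).
k^0.66 = 0.32 / (0.031 + 0.027 + 0.034) = 0.32 / 0.092 = 3.4783
k* = 3.4783^(1/0.66) ≈ 6.6108
y* = (k*)^α = 6.6108^0.34 ≈ 1.9006

y* ≈ 1.901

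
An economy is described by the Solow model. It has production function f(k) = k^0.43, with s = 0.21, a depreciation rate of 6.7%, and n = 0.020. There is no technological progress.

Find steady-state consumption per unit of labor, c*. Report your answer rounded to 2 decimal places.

Steady state requires s·f(k) = (n + δ)·k, i.e. s·k^α = (n + δ)·k.
Rearranging, k^(1−α) = s / (n + δ).
k^0.57 = 0.21 / (0.020 + 0.067) = 0.21 / 0.087 = 2.4138
k* = 2.4138^(1/0.57) ≈ 4.6925
y* = (k*)^α = 4.6925^0.43 ≈ 1.9440
c* = (1 − s)·y* = (1 − 0.21) × 1.9440 ≈ 1.5358

c* ≈ 1.54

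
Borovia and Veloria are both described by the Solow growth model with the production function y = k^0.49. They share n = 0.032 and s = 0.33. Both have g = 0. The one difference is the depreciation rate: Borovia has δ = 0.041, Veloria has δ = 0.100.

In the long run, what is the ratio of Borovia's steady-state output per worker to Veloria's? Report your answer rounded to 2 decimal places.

Steady-state y* = [s/(n + δ)]^(α/(1−α)), so the ratio is [ (s_B/(n + δ)_B) / (s_V/(n + δ)_V) ]^0.9608.
s_B/(n + δ)_B = 0.33/0.073 = 4.5205; s_V/(n + δ)_V = 0.33/0.132 = 2.5000.
Ratio = (4.5205/2.5000)^0.9608 = 1.8082^0.9608 ≈ 1.7667

y*_B / y*_V ≈ 1.77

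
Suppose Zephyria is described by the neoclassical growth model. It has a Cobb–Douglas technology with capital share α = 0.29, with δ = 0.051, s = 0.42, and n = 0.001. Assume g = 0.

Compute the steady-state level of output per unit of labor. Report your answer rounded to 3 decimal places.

At the steady state, Δk = 0, so s·k^α = (n + δ)·k.
Dividing both sides by k: k^(1−α) = s / (n + δ).
k^0.71 = 0.42 / (0.001 + 0.051) = 0.42 / 0.052 = 8.0769
k* = 8.0769^(1/0.71) ≈ 18.9587
y* = (k*)^α = 18.9587^0.29 ≈ 2.3473

y* ≈ 2.347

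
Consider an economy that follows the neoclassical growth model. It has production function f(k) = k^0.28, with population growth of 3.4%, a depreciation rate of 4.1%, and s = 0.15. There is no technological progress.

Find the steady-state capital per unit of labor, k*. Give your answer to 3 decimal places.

Steady state requires s·f(k) = (n + δ)·k, i.e. s·k^α = (n + δ)·k.
Dividing both sides by k: k^(1−α) = s / (n + δ).
k^0.72 = 0.15 / (0.034 + 0.041) = 0.15 / 0.075 = 2.0000
k* = 2.0000^(1/0.72) ≈ 2.6188

k* ≈ 2.619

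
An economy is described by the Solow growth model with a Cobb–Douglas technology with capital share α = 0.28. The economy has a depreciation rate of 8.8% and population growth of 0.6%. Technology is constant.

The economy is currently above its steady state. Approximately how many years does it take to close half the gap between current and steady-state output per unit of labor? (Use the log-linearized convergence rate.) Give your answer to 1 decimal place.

Near the steady state the convergence rate is λ = (1 − α)(n + δ).
λ = (1 − 0.28) × 0.094 = 0.72 × 0.094 = 0.06768
Half-life = ln 2 / λ = 0.6931 / 0.06768 ≈ 10.24 years

about 10.2 years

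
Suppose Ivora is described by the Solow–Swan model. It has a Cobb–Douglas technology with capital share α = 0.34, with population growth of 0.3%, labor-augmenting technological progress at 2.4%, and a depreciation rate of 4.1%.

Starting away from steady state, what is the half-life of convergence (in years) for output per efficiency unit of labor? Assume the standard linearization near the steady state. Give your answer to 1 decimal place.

Near the steady state the convergence rate is λ = (1 − α)(n + g + δ).
λ = (1 − 0.34) × 0.068 = 0.66 × 0.068 = 0.04488
Half-life = ln 2 / λ = 0.6931 / 0.04488 ≈ 15.44 years

about 15.4 years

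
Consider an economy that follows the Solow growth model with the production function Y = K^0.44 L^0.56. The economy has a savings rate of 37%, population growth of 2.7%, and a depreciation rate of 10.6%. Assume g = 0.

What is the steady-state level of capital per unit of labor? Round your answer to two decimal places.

k* = 6.22

At the steady state, Δk = 0, so s·k^α = (n + δ)·k.
Dividing both sides by k: k^(1−α) = s / (n + δ).
k^0.56 = 0.37 / (0.027 + 0.106) = 0.37 / 0.133 = 2.7820
k* = 2.7820^(1/0.56) ≈ 6.2158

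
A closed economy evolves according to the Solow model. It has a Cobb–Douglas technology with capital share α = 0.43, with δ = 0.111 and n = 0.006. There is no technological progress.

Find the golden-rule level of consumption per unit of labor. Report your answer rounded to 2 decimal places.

At the golden rule, f'(k) = n + δ, so α·k^(α−1) = n + δ and k_gold = (α/(n + δ))^(1/(1−α)).
k_gold = (0.43/0.117)^(1/0.57) = 3.6752^1.7544 ≈ 9.8114
c_gold = f(k_gold) − (n + δ)·k_gold = 2.6696 − 0.117×9.8114 ≈ 1.5217

c_gold ≈ 1.52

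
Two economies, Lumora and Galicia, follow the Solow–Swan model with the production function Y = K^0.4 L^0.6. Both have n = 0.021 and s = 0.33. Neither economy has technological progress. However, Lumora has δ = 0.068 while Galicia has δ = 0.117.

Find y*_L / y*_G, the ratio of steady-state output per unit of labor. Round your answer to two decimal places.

ratio ≈ 1.34

Steady-state y* = [s/(n + δ)]^(α/(1−α)), so the ratio is [ (s_L/(n + δ)_L) / (s_G/(n + δ)_G) ]^0.6667.
s_L/(n + δ)_L = 0.33/0.089 = 3.7079; s_G/(n + δ)_G = 0.33/0.138 = 2.3913.
Ratio = (3.7079/2.3913)^0.6667 = 1.5506^0.6667 ≈ 1.3397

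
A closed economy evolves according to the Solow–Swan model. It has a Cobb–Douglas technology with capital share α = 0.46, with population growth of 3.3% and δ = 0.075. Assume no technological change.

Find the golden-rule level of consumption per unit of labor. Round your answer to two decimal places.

At the golden rule, f'(k) = n + δ, so α·k^(α−1) = n + δ and k_gold = (α/(n + δ))^(1/(1−α)).
k_gold = (0.46/0.108)^(1/0.54) = 4.2593^1.8519 ≈ 14.6377
c_gold = f(k_gold) − (n + δ)·k_gold = 3.4365 − 0.108×14.6377 ≈ 1.8556

c_gold ≈ 1.86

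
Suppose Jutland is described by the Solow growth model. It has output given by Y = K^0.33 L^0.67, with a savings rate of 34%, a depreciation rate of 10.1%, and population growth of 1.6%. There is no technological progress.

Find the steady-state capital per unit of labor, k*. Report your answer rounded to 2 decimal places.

Steady state requires s·f(k) = (n + δ)·k, i.e. s·k^α = (n + δ)·k.
Dividing both sides by k: k^(1−α) = s / (n + δ).
k^0.67 = 0.34 / (0.016 + 0.101) = 0.34 / 0.117 = 2.9060
k* = 2.9060^(1/0.67) ≈ 4.9146

k* ≈ 4.91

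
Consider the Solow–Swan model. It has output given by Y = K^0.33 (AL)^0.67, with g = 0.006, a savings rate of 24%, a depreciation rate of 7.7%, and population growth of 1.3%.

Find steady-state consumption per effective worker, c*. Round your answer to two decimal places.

At the steady state, Δk = 0, so s·k^α = (n + g + δ)·k.
Dividing both sides by k: k^(1−α) = s / (n + g + δ).
k^0.67 = 0.24 / (0.013 + 0.006 + 0.077) = 0.24 / 0.096 = 2.5000
k* = 2.5000^(1/0.67) ≈ 3.9259
y* = (k*)^α = 3.9259^0.33 ≈ 1.5704
c* = (1 − s)·y* = (1 − 0.24) × 1.5704 ≈ 1.1935

c* = 1.19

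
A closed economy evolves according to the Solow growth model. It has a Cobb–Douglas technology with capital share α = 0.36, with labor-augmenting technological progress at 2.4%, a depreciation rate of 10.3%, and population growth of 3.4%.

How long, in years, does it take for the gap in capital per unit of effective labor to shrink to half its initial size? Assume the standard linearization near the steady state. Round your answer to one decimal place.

t_½ ≈ 6.7 years

Near the steady state the convergence rate is λ = (1 − α)(n + g + δ).
λ = (1 − 0.36) × 0.161 = 0.64 × 0.161 = 0.10304
Half-life = ln 2 / λ = 0.6931 / 0.10304 ≈ 6.73 years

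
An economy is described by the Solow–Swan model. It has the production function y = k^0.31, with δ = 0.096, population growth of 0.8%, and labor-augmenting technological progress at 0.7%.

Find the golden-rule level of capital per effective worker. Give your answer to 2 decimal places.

k_gold ≈ 4.43

The golden rule sets f'(k) = n + g + δ, i.e. α·k^(α−1) = n + g + δ.
So k^(1−α) = α / (n + g + δ) = 0.31 / 0.111 = 2.7928.
k_gold = 2.7928^(1/0.69) ≈ 4.4303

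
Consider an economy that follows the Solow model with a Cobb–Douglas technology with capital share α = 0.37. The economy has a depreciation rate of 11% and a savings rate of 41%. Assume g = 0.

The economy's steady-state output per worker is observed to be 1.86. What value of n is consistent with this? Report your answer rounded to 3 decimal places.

n ≈ 0.033

At the steady state, Δk = 0, so s·k^α = (n + δ)·k.
Since y* = [s/(n + δ)]^(α/(1−α)), we have s/(n + δ) = (y*)^((1−α)/α) = 1.86^1.7027 = 2.8767.
Therefore n + δ = s / 2.8767 = 0.41 / 2.8767 = 0.1425, so n = 0.1425 − 0.110 = 0.0325.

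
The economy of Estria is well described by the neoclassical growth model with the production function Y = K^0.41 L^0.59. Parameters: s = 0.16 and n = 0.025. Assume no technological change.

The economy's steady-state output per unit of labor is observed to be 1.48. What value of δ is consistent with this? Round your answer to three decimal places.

Steady state requires s·f(k) = (n + δ)·k, i.e. s·k^α = (n + δ)·k.
Since y* = [s/(n + δ)]^(α/(1−α)), we have s/(n + δ) = (y*)^((1−α)/α) = 1.48^1.439 = 1.7580.
Therefore n + δ = s / 1.7580 = 0.16 / 1.7580 = 0.0910, so δ = 0.0910 − 0.025 = 0.0660.

δ ≈ 0.066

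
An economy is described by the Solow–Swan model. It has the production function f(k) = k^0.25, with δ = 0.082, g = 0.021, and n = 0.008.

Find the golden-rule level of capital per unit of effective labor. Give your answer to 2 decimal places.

k_gold ≈ 2.95

The golden rule sets f'(k) = n + g + δ, i.e. α·k^(α−1) = n + g + δ.
So k^(1−α) = α / (n + g + δ) = 0.25 / 0.111 = 2.2523.
k_gold = 2.2523^(1/0.75) ≈ 2.9524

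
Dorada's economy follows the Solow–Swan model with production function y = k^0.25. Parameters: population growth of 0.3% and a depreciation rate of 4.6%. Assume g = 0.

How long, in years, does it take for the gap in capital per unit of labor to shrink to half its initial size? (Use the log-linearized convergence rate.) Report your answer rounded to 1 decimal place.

Near the steady state the convergence rate is λ = (1 − α)(n + δ).
λ = (1 − 0.25) × 0.049 = 0.75 × 0.049 = 0.03675
Half-life = ln 2 / λ = 0.6931 / 0.03675 ≈ 18.86 years

about 18.9 years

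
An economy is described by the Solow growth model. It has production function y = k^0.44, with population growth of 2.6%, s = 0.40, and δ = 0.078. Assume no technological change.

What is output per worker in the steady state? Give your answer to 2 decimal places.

y* ≈ 2.88

Steady state requires s·f(k) = (n + δ)·k, i.e. s·k^α = (n + δ)·k.
Rearranging, k^(1−α) = s / (n + δ).
k^0.56 = 0.40 / (0.026 + 0.078) = 0.40 / 0.104 = 3.8462
k* = 3.8462^(1/0.56) ≈ 11.0841
y* = (k*)^α = 11.0841^0.44 ≈ 2.8818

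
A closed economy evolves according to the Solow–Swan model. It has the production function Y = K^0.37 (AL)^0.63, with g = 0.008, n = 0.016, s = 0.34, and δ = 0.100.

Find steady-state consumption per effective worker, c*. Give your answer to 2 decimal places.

c* ≈ 1.19

Steady state requires s·f(k) = (n + g + δ)·k, i.e. s·k^α = (n + g + δ)·k.
Rearranging, k^(1−α) = s / (n + g + δ).
k^0.63 = 0.34 / (0.016 + 0.008 + 0.100) = 0.34 / 0.124 = 2.7419
k* = 2.7419^(1/0.63) ≈ 4.9582
y* = (k*)^α = 4.9582^0.37 ≈ 1.8083
c* = (1 − s)·y* = (1 − 0.34) × 1.8083 ≈ 1.1935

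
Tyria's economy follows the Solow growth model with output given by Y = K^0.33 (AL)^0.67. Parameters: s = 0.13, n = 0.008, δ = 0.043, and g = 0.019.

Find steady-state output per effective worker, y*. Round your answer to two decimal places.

y* ≈ 1.36

Steady state requires s·f(k) = (n + g + δ)·k, i.e. s·k^α = (n + g + δ)·k.
Rearranging, k^(1−α) = s / (n + g + δ).
k^0.67 = 0.13 / (0.008 + 0.019 + 0.043) = 0.13 / 0.070 = 1.8571
k* = 1.8571^(1/0.67) ≈ 2.5191
y* = (k*)^α = 2.5191^0.33 ≈ 1.3565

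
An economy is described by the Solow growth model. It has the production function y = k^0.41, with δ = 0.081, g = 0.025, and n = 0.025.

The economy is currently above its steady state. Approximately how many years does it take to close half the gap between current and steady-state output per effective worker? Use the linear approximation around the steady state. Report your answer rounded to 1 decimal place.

half-life ≈ 9.0 years

Near the steady state the convergence rate is λ = (1 − α)(n + g + δ).
λ = (1 − 0.41) × 0.131 = 0.59 × 0.131 = 0.07729
Half-life = ln 2 / λ = 0.6931 / 0.07729 ≈ 8.97 years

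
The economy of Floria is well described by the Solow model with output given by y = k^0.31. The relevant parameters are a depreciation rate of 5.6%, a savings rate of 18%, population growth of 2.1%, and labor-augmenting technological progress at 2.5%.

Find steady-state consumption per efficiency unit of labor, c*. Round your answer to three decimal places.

At the steady state, Δk = 0, so s·k^α = (n + g + δ)·k.
Dividing both sides by k: k^(1−α) = s / (n + g + δ).
k^0.69 = 0.18 / (0.021 + 0.025 + 0.056) = 0.18 / 0.102 = 1.7647
k* = 1.7647^(1/0.69) ≈ 2.2777
y* = (k*)^α = 2.2777^0.31 ≈ 1.2907
c* = (1 − s)·y* = (1 − 0.18) × 1.2907 ≈ 1.0584

c* ≈ 1.058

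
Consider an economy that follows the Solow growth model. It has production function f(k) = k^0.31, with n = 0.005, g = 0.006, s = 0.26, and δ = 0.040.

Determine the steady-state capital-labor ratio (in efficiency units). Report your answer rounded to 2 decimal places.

k* = 10.60

At the steady state, Δk = 0, so s·k^α = (n + g + δ)·k.
Rearranging, k^(1−α) = s / (n + g + δ).
k^0.69 = 0.26 / (0.005 + 0.006 + 0.040) = 0.26 / 0.051 = 5.0980
k* = 5.0980^(1/0.69) ≈ 10.5978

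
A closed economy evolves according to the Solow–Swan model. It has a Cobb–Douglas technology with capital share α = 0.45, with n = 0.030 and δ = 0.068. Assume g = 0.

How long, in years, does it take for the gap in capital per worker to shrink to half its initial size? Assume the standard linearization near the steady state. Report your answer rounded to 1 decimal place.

half-life ≈ 12.9 years

Near the steady state the convergence rate is λ = (1 − α)(n + δ).
λ = (1 − 0.45) × 0.098 = 0.55 × 0.098 = 0.0539
Half-life = ln 2 / λ = 0.6931 / 0.0539 ≈ 12.86 years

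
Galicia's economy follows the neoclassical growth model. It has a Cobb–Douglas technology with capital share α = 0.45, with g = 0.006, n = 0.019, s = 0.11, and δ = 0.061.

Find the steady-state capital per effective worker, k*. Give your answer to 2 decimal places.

k* ≈ 1.56

In steady state, investment equals break-even investment: s·k^α = (n + g + δ)·k.
Rearranging, k^(1−α) = s / (n + g + δ).
k^0.55 = 0.11 / (0.019 + 0.006 + 0.061) = 0.11 / 0.086 = 1.2791
k* = 1.2791^(1/0.55) ≈ 1.5645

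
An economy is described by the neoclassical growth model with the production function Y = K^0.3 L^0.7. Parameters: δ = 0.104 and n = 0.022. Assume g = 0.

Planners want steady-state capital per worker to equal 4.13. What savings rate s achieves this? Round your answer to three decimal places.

s ≈ 0.340

Steady state requires s·f(k) = (n + δ)·k, i.e. s·k^α = (n + δ)·k.
So s / (n + δ) = (k*)^(1−α) = 4.13^0.7 = 2.6988.
Therefore s = 2.6988 × (n + δ) = 2.6988 × 0.126 = 0.3400.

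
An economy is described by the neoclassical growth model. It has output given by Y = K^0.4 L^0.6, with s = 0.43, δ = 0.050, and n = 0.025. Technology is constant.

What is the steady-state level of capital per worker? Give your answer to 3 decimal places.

k* ≈ 18.366

In steady state, investment equals break-even investment: s·k^α = (n + δ)·k.
Rearranging, k^(1−α) = s / (n + δ).
k^0.6 = 0.43 / (0.025 + 0.050) = 0.43 / 0.075 = 5.7333
k* = 5.7333^(1/0.6) ≈ 18.3657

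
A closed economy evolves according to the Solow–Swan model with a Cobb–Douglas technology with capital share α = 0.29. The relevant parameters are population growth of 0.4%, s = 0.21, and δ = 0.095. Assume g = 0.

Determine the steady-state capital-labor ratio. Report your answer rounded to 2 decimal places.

k* ≈ 2.88

Steady state requires s·f(k) = (n + δ)·k, i.e. s·k^α = (n + δ)·k.
Rearranging, k^(1−α) = s / (n + δ).
k^0.71 = 0.21 / (0.004 + 0.095) = 0.21 / 0.099 = 2.1212
k* = 2.1212^(1/0.71) ≈ 2.8839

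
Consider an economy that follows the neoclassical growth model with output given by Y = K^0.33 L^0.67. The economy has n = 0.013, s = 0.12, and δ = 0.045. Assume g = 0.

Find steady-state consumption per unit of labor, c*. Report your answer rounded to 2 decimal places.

c* = 1.26

At the steady state, Δk = 0, so s·k^α = (n + δ)·k.
Rearranging, k^(1−α) = s / (n + δ).
k^0.67 = 0.12 / (0.013 + 0.045) = 0.12 / 0.058 = 2.0690
k* = 2.0690^(1/0.67) ≈ 2.9599
y* = (k*)^α = 2.9599^0.33 ≈ 1.4306
c* = (1 − s)·y* = (1 − 0.12) × 1.4306 ≈ 1.2589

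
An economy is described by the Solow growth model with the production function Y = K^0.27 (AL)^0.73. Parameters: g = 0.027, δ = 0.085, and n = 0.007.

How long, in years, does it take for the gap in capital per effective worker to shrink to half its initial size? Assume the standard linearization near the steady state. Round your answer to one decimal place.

half-life ≈ 8.0 years

Near the steady state the convergence rate is λ = (1 − α)(n + g + δ).
λ = (1 − 0.27) × 0.119 = 0.73 × 0.119 = 0.08687
Half-life = ln 2 / λ = 0.6931 / 0.08687 ≈ 7.98 years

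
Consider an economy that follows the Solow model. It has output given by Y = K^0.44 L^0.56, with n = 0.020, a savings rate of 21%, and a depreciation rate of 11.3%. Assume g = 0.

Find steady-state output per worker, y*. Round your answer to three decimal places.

At the steady state, Δk = 0, so s·k^α = (n + δ)·k.
Dividing both sides by k: k^(1−α) = s / (n + δ).
k^0.56 = 0.21 / (0.020 + 0.113) = 0.21 / 0.133 = 1.5789
k* = 1.5789^(1/0.56) ≈ 2.2605
y* = (k*)^α = 2.2605^0.44 ≈ 1.4317

y* = 1.432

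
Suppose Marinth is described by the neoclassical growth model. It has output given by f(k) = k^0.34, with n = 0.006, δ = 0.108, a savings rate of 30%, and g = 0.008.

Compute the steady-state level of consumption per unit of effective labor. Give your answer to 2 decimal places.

In steady state, investment equals break-even investment: s·k^α = (n + g + δ)·k.
Dividing both sides by k: k^(1−α) = s / (n + g + δ).
k^0.66 = 0.30 / (0.006 + 0.008 + 0.108) = 0.30 / 0.122 = 2.4590
k* = 2.4590^(1/0.66) ≈ 3.9089
y* = (k*)^α = 3.9089^0.34 ≈ 1.5896
c* = (1 − s)·y* = (1 − 0.30) × 1.5896 ≈ 1.1127

c* = 1.11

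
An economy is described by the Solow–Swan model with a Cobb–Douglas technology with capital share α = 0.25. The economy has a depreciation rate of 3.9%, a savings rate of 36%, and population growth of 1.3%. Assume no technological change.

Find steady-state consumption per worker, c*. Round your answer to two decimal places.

c* ≈ 1.22

At the steady state, Δk = 0, so s·k^α = (n + δ)·k.
Rearranging, k^(1−α) = s / (n + δ).
k^0.75 = 0.36 / (0.013 + 0.039) = 0.36 / 0.052 = 6.9231
k* = 6.9231^(1/0.75) ≈ 13.1947
y* = (k*)^α = 13.1947^0.25 ≈ 1.9059
c* = (1 − s)·y* = (1 − 0.36) × 1.9059 ≈ 1.2198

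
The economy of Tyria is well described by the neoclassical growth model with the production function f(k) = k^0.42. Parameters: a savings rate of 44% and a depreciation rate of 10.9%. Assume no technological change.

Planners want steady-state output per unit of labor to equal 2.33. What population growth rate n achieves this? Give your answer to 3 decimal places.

In steady state, investment equals break-even investment: s·k^α = (n + δ)·k.
Since y* = [s/(n + δ)]^(α/(1−α)), we have s/(n + δ) = (y*)^((1−α)/α) = 2.33^1.381 = 3.2160.
Therefore n + δ = s / 3.2160 = 0.44 / 3.2160 = 0.1368, so n = 0.1368 − 0.109 = 0.0278.

n ≈ 0.028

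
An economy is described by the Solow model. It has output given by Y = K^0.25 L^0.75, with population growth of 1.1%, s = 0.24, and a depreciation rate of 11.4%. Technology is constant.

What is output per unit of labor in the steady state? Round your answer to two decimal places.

At the steady state, Δk = 0, so s·k^α = (n + δ)·k.
Dividing both sides by k: k^(1−α) = s / (n + δ).
k^0.75 = 0.24 / (0.011 + 0.114) = 0.24 / 0.125 = 1.9200
k* = 1.9200^(1/0.75) ≈ 2.3864
y* = (k*)^α = 2.3864^0.25 ≈ 1.2429

y* = 1.24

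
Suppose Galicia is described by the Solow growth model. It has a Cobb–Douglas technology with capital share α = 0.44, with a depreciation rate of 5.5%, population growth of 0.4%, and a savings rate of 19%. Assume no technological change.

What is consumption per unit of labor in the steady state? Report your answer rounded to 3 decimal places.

c* ≈ 2.030

At the steady state, Δk = 0, so s·k^α = (n + δ)·k.
Rearranging, k^(1−α) = s / (n + δ).
k^0.56 = 0.19 / (0.004 + 0.055) = 0.19 / 0.059 = 3.2203
k* = 3.2203^(1/0.56) ≈ 8.0716
y* = (k*)^α = 8.0716^0.44 ≈ 2.5065
c* = (1 − s)·y* = (1 − 0.19) × 2.5065 ≈ 2.0303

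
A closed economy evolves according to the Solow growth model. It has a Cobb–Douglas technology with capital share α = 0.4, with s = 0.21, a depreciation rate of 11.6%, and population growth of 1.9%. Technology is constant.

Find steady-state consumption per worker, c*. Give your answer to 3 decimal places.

c* = 1.061

At the steady state, Δk = 0, so s·k^α = (n + δ)·k.
Rearranging, k^(1−α) = s / (n + δ).
k^0.6 = 0.21 / (0.019 + 0.116) = 0.21 / 0.135 = 1.5556
k* = 1.5556^(1/0.6) ≈ 2.0885
y* = (k*)^α = 2.0885^0.4 ≈ 1.3426
c* = (1 − s)·y* = (1 − 0.21) × 1.3426 ≈ 1.0607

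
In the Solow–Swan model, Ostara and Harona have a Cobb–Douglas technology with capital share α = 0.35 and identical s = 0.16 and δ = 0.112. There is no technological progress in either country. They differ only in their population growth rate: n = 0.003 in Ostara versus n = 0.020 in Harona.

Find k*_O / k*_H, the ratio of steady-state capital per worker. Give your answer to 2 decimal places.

ratio ≈ 1.24

Steady-state k* = [s/(n + δ)]^(1/(1−α)), so the ratio is [ (s_O/(n + δ)_O) / (s_H/(n + δ)_H) ]^1.5385.
s_O/(n + δ)_O = 0.16/0.115 = 1.3913; s_H/(n + δ)_H = 0.16/0.132 = 1.2121.
Ratio = (1.3913/1.2121)^1.5385 = 1.1478^1.5385 ≈ 1.2362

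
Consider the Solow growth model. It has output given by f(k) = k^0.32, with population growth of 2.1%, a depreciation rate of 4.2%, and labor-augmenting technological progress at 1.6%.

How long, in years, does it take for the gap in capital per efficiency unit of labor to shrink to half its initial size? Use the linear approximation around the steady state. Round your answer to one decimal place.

half-life ≈ 12.9 years

Near the steady state the convergence rate is λ = (1 − α)(n + g + δ).
λ = (1 − 0.32) × 0.079 = 0.68 × 0.079 = 0.05372
Half-life = ln 2 / λ = 0.6931 / 0.05372 ≈ 12.90 years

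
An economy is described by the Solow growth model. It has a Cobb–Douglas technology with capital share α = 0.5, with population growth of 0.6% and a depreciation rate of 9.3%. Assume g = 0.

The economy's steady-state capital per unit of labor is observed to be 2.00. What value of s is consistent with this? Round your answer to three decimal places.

At the steady state, Δk = 0, so s·k^α = (n + δ)·k.
So s / (n + δ) = (k*)^(1−α) = 2.00^0.5 = 1.4142.
Therefore s = 1.4142 × (n + δ) = 1.4142 × 0.099 = 0.1400.

s ≈ 0.140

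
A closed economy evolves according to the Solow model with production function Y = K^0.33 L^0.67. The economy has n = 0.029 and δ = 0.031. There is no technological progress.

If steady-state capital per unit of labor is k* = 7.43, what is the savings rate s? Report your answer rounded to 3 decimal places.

In steady state, investment equals break-even investment: s·k^α = (n + δ)·k.
So s / (n + δ) = (k*)^(1−α) = 7.43^0.67 = 3.8332.
Therefore s = 3.8332 × (n + δ) = 3.8332 × 0.060 = 0.2300.

s ≈ 0.230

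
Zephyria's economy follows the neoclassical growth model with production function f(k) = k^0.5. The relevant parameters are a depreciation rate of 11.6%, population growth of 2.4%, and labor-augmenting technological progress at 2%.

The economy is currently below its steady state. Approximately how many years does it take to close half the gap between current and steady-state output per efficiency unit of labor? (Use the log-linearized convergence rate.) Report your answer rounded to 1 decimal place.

about 8.7 years

Near the steady state the convergence rate is λ = (1 − α)(n + g + δ).
λ = (1 − 0.5) × 0.160 = 0.5 × 0.160 = 0.0800
Half-life = ln 2 / λ = 0.6931 / 0.0800 ≈ 8.66 years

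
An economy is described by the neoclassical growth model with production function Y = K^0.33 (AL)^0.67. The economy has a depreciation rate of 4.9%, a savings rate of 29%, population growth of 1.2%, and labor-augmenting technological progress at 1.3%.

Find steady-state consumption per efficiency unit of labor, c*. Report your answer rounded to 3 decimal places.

In steady state, investment equals break-even investment: s·k^α = (n + g + δ)·k.
Rearranging, k^(1−α) = s / (n + g + δ).
k^0.67 = 0.29 / (0.012 + 0.013 + 0.049) = 0.29 / 0.074 = 3.9189
k* = 3.9189^(1/0.67) ≈ 7.6793
y* = (k*)^α = 7.6793^0.33 ≈ 1.9595
c* = (1 − s)·y* = (1 − 0.29) × 1.9595 ≈ 1.3912

c* = 1.391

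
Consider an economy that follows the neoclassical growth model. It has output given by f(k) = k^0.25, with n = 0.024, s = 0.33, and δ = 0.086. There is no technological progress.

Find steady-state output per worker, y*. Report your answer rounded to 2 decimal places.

y* ≈ 1.44

At the steady state, Δk = 0, so s·k^α = (n + δ)·k.
Rearranging, k^(1−α) = s / (n + δ).
k^0.75 = 0.33 / (0.024 + 0.086) = 0.33 / 0.110 = 3.0000
k* = 3.0000^(1/0.75) ≈ 4.3267
y* = (k*)^α = 4.3267^0.25 ≈ 1.4422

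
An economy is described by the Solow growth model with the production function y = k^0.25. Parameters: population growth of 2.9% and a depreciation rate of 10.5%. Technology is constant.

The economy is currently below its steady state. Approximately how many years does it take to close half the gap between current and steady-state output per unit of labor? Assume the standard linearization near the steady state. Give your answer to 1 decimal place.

t_½ ≈ 6.9 years

Near the steady state the convergence rate is λ = (1 − α)(n + δ).
λ = (1 − 0.25) × 0.134 = 0.75 × 0.134 = 0.1005
Half-life = ln 2 / λ = 0.6931 / 0.1005 ≈ 6.90 years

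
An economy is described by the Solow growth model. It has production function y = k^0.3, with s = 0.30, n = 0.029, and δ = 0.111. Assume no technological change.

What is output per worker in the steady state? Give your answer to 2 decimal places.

y* = 1.39

Steady state requires s·f(k) = (n + δ)·k, i.e. s·k^α = (n + δ)·k.
Dividing both sides by k: k^(1−α) = s / (n + δ).
k^0.7 = 0.30 / (0.029 + 0.111) = 0.30 / 0.140 = 2.1429
k* = 2.1429^(1/0.7) ≈ 2.9707
y* = (k*)^α = 2.9707^0.3 ≈ 1.3863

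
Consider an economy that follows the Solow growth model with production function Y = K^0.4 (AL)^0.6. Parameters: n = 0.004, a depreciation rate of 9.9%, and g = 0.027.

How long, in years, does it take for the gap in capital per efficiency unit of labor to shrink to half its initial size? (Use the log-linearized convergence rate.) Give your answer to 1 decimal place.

about 8.9 years

Near the steady state the convergence rate is λ = (1 − α)(n + g + δ).
λ = (1 − 0.4) × 0.130 = 0.6 × 0.130 = 0.0780
Half-life = ln 2 / λ = 0.6931 / 0.0780 ≈ 8.89 years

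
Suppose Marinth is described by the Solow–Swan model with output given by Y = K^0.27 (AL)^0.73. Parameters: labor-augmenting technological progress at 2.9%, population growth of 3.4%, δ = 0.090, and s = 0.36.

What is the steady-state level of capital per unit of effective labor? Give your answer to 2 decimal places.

Steady state requires s·f(k) = (n + g + δ)·k, i.e. s·k^α = (n + g + δ)·k.
Dividing both sides by k: k^(1−α) = s / (n + g + δ).
k^0.73 = 0.36 / (0.034 + 0.029 + 0.090) = 0.36 / 0.153 = 2.3529
k* = 2.3529^(1/0.73) ≈ 3.2288

k* = 3.23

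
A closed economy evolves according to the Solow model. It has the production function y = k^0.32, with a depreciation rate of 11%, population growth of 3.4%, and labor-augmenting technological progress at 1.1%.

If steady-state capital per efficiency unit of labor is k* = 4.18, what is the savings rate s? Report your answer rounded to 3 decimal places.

In steady state, investment equals break-even investment: s·k^α = (n + g + δ)·k.
So s / (n + g + δ) = (k*)^(1−α) = 4.18^0.68 = 2.6448.
Therefore s = 2.6448 × (n + g + δ) = 2.6448 × 0.155 = 0.4099.

s ≈ 0.410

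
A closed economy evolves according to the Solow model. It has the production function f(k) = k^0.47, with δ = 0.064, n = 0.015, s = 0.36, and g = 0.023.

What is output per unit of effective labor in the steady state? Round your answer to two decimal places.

Steady state requires s·f(k) = (n + g + δ)·k, i.e. s·k^α = (n + g + δ)·k.
Dividing both sides by k: k^(1−α) = s / (n + g + δ).
k^0.53 = 0.36 / (0.015 + 0.023 + 0.064) = 0.36 / 0.102 = 3.5294
k* = 3.5294^(1/0.53) ≈ 10.7994
y* = (k*)^α = 10.7994^0.47 ≈ 3.0598

y* ≈ 3.06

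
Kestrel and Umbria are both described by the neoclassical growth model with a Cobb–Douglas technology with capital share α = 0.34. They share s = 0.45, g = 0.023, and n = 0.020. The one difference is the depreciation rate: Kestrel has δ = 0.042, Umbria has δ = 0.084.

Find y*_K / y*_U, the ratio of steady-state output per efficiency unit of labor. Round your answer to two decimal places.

ratio ≈ 1.23

Steady-state y* = [s/(n + g + δ)]^(α/(1−α)), so the ratio is [ (s_K/(n + g + δ)_K) / (s_U/(n + g + δ)_U) ]^0.5152.
s_K/(n + g + δ)_K = 0.45/0.085 = 5.2941; s_U/(n + g + δ)_U = 0.45/0.127 = 3.5433.
Ratio = (5.2941/3.5433)^0.5152 = 1.4941^0.5152 ≈ 1.2298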